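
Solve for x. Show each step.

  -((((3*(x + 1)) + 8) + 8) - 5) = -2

Step 1. [-((((3*(x + 1)) + 8) + 8) - 5) = -2] LHS negated; negate both sides, so neg: (((3*(x + 1)) + 8) + 8) - 5 = 2.
Step 2. [(((3*(x + 1)) + 8) + 8) - 5 = 2] 5 comes off first (add 5). So sub: ((3*(x + 1)) + 8) + 8 = 7.
Step 3. [((3*(x + 1)) + 8) + 8 = 7] 8 comes off first (subtract 8), so sub: (3*(x + 1)) + 8 = -1.
Step 4. [(3*(x + 1)) + 8 = -1] the outer +8 inverts by subtracting 8, so sub: 3*(x + 1) = -9.
Step 5. [3*(x + 1) = -9] leading coefficient 3: divide by 3, so div: x + 1 = -3.
Step 6. [x + 1 = -3] peel the +1: subtract 1 from each side, so sub: x = -4.

Answer: x ∈ {-4}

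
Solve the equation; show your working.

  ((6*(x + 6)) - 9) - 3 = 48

Step 1. [((6*(x + 6)) - 9) - 3 = 48] 3 comes off first (add 3) ⇒ sub: (6*(x + 6)) - 9 = 51.
Step 2. [(6*(x + 6)) - 9 = 51] add 9: x sits inside (… - 9) ⇒ sub: 6*(x + 6) = 60.
Step 3. [6*(x + 6) = 60] leading coefficient 6: divide by 6, so div: x + 6 = 10.
Step 4. [x + 6 = 10] 6 comes off first (subtract 6). So sub: x = 4.

Answer: x ∈ {4}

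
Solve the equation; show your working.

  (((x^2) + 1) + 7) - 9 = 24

Step 1. [(((x^2) + 1) + 7) - 9 = 24] peel the -9: add 9 from each side, so sub: ((x^2) + 1) + 7 = 33.
Step 2. [((x^2) + 1) + 7 = 33] 7 comes off first (subtract 7) ⇒ sub: (x^2) + 1 = 26.
Step 3. [(x^2) + 1 = 26] subtract 1: x sits inside (… + 1). So sub: x^2 = 25.
Step 4. [x^2 = 25] √ both sides: 25 ≥ 0 gives two branches ⇒ sqrt: x = 5 or -5.

Answer: x ∈ {-5, 5}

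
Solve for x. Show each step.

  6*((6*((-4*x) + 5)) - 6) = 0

Step 1. [6*((6*((-4*x) + 5)) - 6) = 0] divide by the outer 6. So div: (6*((-4*x) + 5)) - 6 = 0.
Step 2. [(6*((-4*x) + 5)) - 6 = 0] -6 is outermost — add 6 both sides ⇒ sub: 6*((-4*x) + 5) = 6.
Step 3. [6*((-4*x) + 5) = 6] 6 out front; divide by 6, so div: (-4*x) + 5 = 1.
Step 4. [(-4*x) + 5 = 1] 5 comes off first (subtract 5) ⇒ sub: -4*x = -4.
Step 5. [-4*x = -4] LHS = -4·(…); ÷-4 both sides. So div: x = 1.

Answer: x ∈ {1}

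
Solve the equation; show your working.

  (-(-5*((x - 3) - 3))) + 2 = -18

Step 1. [(-(-5*((x - 3) - 3))) + 2 = -18] the outer +2 inverts by subtracting 2, so sub: -(-5*((x - 3) - 3)) = -20.
Step 2. [-(-5*((x - 3) - 3)) = -20] LHS negated; negate both sides ⇒ neg: -5*((x - 3) - 3) = 20.
Step 3. [-5*((x - 3) - 3) = 20] leading coefficient -5: divide by -5. So div: (x - 3) - 3 = -4.
Step 4. [(x - 3) - 3 = -4] 3 comes off first (add 3), so sub: x - 3 = -1.
Step 5. [x - 3 = -1] -3 is outermost — add 3 both sides ⇒ sub: x = 2.

Answer: x ∈ {2}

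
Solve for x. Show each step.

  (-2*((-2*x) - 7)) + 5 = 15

Step 1. [(-2*((-2*x) - 7)) + 5 = 15] peel the +5: subtract 5 from each side ⇒ sub: -2*((-2*x) - 7) = 10.
Step 2. [-2*((-2*x) - 7) = 10] divide by the outer -2 ⇒ div: (-2*x) - 7 = -5.
Step 3. [(-2*x) - 7 = -5] add 7: x sits inside (… - 7), so sub: -2*x = 2.
Step 4. [-2*x = 2] -2·(inner) — divide through by -2. So div: x = -1.

Answer: x ∈ {-1}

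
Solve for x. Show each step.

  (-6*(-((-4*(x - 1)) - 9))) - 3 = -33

Step 1. [(-6*(-((-4*(x - 1)) - 9))) - 3 = -33] add 3: x sits inside (… - 3). So sub: -6*(-((-4*(x - 1)) - 9)) = -30.
Step 2. [-6*(-((-4*(x - 1)) - 9)) = -30] divide by the outer -6, so div: -((-4*(x - 1)) - 9) = 5.
Step 3. [-((-4*(x - 1)) - 9) = 5] leading − — multiply by −1, so neg: (-4*(x - 1)) - 9 = -5.
Step 4. [(-4*(x - 1)) - 9 = -5] 9 comes off first (add 9), so sub: -4*(x - 1) = 4.
Step 5. [-4*(x - 1) = 4] divide by the outer -4. So div: x - 1 = -1.
Step 6. [x - 1 = -1] the outer -1 inverts by adding 1, so sub: x = 0.

Answer: x ∈ {0}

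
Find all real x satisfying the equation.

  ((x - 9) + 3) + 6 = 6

Step 1. [((x - 9) + 3) + 6 = 6] subtract 6: x sits inside (… + 6) ⇒ sub: (x - 9) + 3 = 0.
Step 2. [(x - 9) + 3 = 0] +3 is outermost — subtract 3 both sides, so sub: x - 9 = -3.
Step 3. [x - 9 = -3] -9 is outermost — add 9 both sides ⇒ sub: x = 6.

Answer: x ∈ {6}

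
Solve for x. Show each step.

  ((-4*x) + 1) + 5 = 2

Step 1. [((-4*x) + 1) + 5 = 2] 5 comes off first (subtract 5) ⇒ sub: (-4*x) + 1 = -3.
Step 2. [(-4*x) + 1 = -3] the outer +1 inverts by subtracting 1, so sub: -4*x = -4.
Step 3. [-4*x = -4] LHS = -4·(…); ÷-4 both sides, so div: x = 1.

Answer: x ∈ {1}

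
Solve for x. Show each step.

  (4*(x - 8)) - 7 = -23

Step 1. [(4*(x - 8)) - 7 = -23] the outer -7 inverts by adding 7, so sub: 4*(x - 8) = -16.
Step 2. [4*(x - 8) = -16] 4 out front; divide by 4, so div: x - 8 = -4.
Step 3. [x - 8 = -4] the outer -8 inverts by adding 8, so sub: x = 4.

Answer: x ∈ {4}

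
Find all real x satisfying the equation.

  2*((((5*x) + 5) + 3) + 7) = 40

Step 1. [2*((((5*x) + 5) + 3) + 7) = 40] LHS = 2·(…); ÷2 both sides ⇒ div: (((5*x) + 5) + 3) + 7 = 20.
Step 2. [(((5*x) + 5) + 3) + 7 = 20] peel the +7: subtract 7 from each side, so sub: ((5*x) + 5) + 3 = 13.
Step 3. [((5*x) + 5) + 3 = 13] peel the +3: subtract 3 from each side. So sub: (5*x) + 5 = 10.
Step 4. [(5*x) + 5 = 10] 5 divides every term; factor it out. So factor: x + 1 = 2.
Step 5. [x + 1 = 2] subtract 1: x sits inside (… + 1) ⇒ sub: x = 1.

Answer: x ∈ {1}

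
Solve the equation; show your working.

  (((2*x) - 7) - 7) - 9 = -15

Step 1. [(((2*x) - 7) - 7) - 9 = -15] add 9: x sits inside (… - 9) ⇒ sub: ((2*x) - 7) - 7 = -6.
Step 2. [((2*x) - 7) - 7 = -6] 7 comes off first (add 7), so sub: (2*x) - 7 = 1.
Step 3. [(2*x) - 7 = 1] 7 comes off first (add 7). So sub: 2*x = 8.
Step 4. [2*x = 8] LHS = 2·(…); ÷2 both sides, so div: x = 4.

Answer: x ∈ {4}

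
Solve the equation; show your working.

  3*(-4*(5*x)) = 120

Step 1. [3*(-4*(5*x)) = 120] LHS = 3·(…); ÷3 both sides ⇒ div: -4*(5*x) = 40.
Step 2. [-4*(5*x) = 40] divide by the outer -4 ⇒ div: 5*x = -10.
Step 3. [5*x = -10] 5·(inner) — divide through by 5, so div: x = -2.

Answer: x ∈ {-2}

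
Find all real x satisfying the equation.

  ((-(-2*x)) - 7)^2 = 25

Step 1. [((-(-2*x)) - 7)^2 = 25] LHS squared, RHS 25 ≥ 0: apply √ (±). So sqrt: (-(-2*x)) - 7 = 5 or -5.
Step 2. [(-(-2*x)) - 7 = 5 or -5] peel the -7: add 7 from each side, so sub: -(-2*x) = 12 or 2.
Step 3. [-(-2*x) = 12 or 2] flip signs both sides, so neg: -2*x = -12 or -2.
Step 4. [-2*x = -12 or -2] -2·(inner) — divide through by -2 ⇒ div: x = 6 or 1.

Answer: x ∈ {1, 6}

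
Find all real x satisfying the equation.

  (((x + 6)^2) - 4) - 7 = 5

Step 1. [(((x + 6)^2) - 4) - 7 = 5] -7 is outermost — add 7 both sides ⇒ sub: ((x + 6)^2) - 4 = 12.
Step 2. [((x + 6)^2) - 4 = 12] add 4: x sits inside (… - 4) ⇒ sub: (x + 6)^2 = 16.
Step 3. [(x + 6)^2 = 16] LHS squared, RHS 16 ≥ 0: apply √ (±), so sqrt: x + 6 = 4 or -4.
Step 4. [x + 6 = 4 or -4] subtract 6: x sits inside (… + 6) ⇒ sub: x = -2 or -10.

Answer: x ∈ {-10, -2}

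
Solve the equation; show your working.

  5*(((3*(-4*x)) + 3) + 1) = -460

Step 1. [5*(((3*(-4*x)) + 3) + 1) = -460] 5 out front; divide by 5, so div: ((3*(-4*x)) + 3) + 1 = -92.
Step 2. [((3*(-4*x)) + 3) + 1 = -92] peel the +1: subtract 1 from each side. So sub: (3*(-4*x)) + 3 = -93.
Step 3. [(3*(-4*x)) + 3 = -93] peel the +3: subtract 3 from each side. So sub: 3*(-4*x) = -96.
Step 4. [3*(-4*x) = -96] divide by the outer 3. So div: -4*x = -32.
Step 5. [-4*x = -32] -4 out front; divide by -4, so div: x = 8.

Answer: x ∈ {8}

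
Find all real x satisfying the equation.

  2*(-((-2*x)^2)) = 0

Step 1. [2*(-((-2*x)^2)) = 0] LHS = 2·(…); ÷2 both sides, so div: -((-2*x)^2) = 0.
Step 2. [-((-2*x)^2) = 0] LHS negated; negate both sides, so neg: (-2*x)^2 = 0.
Step 3. [(-2*x)^2 = 0] √ both sides: 0 ≥ 0 gives two branches ⇒ sqrt: -2*x = 0.
Step 4. [-2*x = 0] -2 out front; divide by -2, so div: x = 0.

Answer: x ∈ {0}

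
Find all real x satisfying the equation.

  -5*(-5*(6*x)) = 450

Step 1. [-5*(-5*(6*x)) = 450] LHS = -5·(…); ÷-5 both sides ⇒ div: -5*(6*x) = -90.
Step 2. [-5*(6*x) = -90] leading coefficient -5: divide by -5. So div: 6*x = 18.
Step 3. [6*x = 18] 6 out front; divide by 6. So div: x = 3.

Answer: x ∈ {3}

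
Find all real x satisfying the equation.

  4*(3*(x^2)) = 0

Step 1. [4*(3*(x^2)) = 0] LHS = 4·(…); ÷4 both sides, so div: 3*(x^2) = 0.
Step 2. [3*(x^2) = 0] leading coefficient 3: divide by 3 ⇒ div: x^2 = 0.
Step 3. [x^2 = 0] LHS squared, RHS 0 ≥ 0: apply √ (±). So sqrt: x = 0.

Answer: x ∈ {0}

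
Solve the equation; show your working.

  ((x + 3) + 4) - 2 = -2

Step 1. [((x + 3) + 4) - 2 = -2] peel the -2: add 2 from each side. So sub: (x + 3) + 4 = 0.
Step 2. [(x + 3) + 4 = 0] +4 is outermost — subtract 4 both sides. So sub: x + 3 = -4.
Step 3. [x + 3 = -4] subtract 3: x sits inside (… + 3), so sub: x = -7.

Answer: x ∈ {-7}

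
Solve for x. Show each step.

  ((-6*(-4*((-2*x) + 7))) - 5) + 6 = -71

Step 1. [((-6*(-4*((-2*x) + 7))) - 5) + 6 = -71] the outer +6 inverts by subtracting 6 ⇒ sub: (-6*(-4*((-2*x) + 7))) - 5 = -77.
Step 2. [(-6*(-4*((-2*x) + 7))) - 5 = -77] -5 is outermost — add 5 both sides ⇒ sub: -6*(-4*((-2*x) + 7)) = -72.
Step 3. [-6*(-4*((-2*x) + 7)) = -72] LHS = -6·(…); ÷-6 both sides, so div: -4*((-2*x) + 7) = 12.
Step 4. [-4*((-2*x) + 7) = 12] -4 out front; divide by -4 ⇒ div: (-2*x) + 7 = -3.
Step 5. [(-2*x) + 7 = -3] subtract 7: x sits inside (… + 7), so sub: -2*x = -10.
Step 6. [-2*x = -10] -2 out front; divide by -2. So div: x = 5.

Answer: x ∈ {5}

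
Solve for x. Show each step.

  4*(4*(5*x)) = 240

Step 1. [4*(4*(5*x)) = 240] leading coefficient 4: divide by 4. So div: 4*(5*x) = 60.
Step 2. [4*(5*x) = 60] 4 out front; divide by 4 ⇒ div: 5*x = 15.
Step 3. [5*x = 15] 5 out front; divide by 5 ⇒ div: x = 3.

Answer: x ∈ {3}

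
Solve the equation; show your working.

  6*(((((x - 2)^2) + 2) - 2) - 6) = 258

Step 1. [6*(((((x - 2)^2) + 2) - 2) - 6) = 258] 6 out front; divide by 6. So div: ((((x - 2)^2) + 2) - 2) - 6 = 43.
Step 2. [((((x - 2)^2) + 2) - 2) - 6 = 43] the outer -6 inverts by adding 6. So sub: (((x - 2)^2) + 2) - 2 = 49.
Step 3. [(((x - 2)^2) + 2) - 2 = 49] peel the -2: add 2 from each side, so sub: ((x - 2)^2) + 2 = 51.
Step 4. [((x - 2)^2) + 2 = 51] the outer +2 inverts by subtracting 2, so sub: (x - 2)^2 = 49.
Step 5. [(x - 2)^2 = 49] √ both sides: 49 ≥ 0 gives two branches ⇒ sqrt: x - 2 = 7 or -7.
Step 6. [x - 2 = 7 or -7] 2 comes off first (add 2) ⇒ sub: x = 9 or -5.

Answer: x ∈ {-5, 9}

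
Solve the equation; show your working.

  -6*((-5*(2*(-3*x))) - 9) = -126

Step 1. [-6*((-5*(2*(-3*x))) - 9) = -126] -6·(inner) — divide through by -6. So div: (-5*(2*(-3*x))) - 9 = 21.
Step 2. [(-5*(2*(-3*x))) - 9 = 21] the outer -9 inverts by adding 9. So sub: -5*(2*(-3*x)) = 30.
Step 3. [-5*(2*(-3*x)) = 30] -5·(inner) — divide through by -5. So div: 2*(-3*x) = -6.
Step 4. [2*(-3*x) = -6] 2 out front; divide by 2 ⇒ div: -3*x = -3.
Step 5. [-3*x = -3] LHS = -3·(…); ÷-3 both sides. So div: x = 1.

Answer: x ∈ {1}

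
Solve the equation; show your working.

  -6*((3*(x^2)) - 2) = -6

Step 1. [-6*((3*(x^2)) - 2) = -6] divide by the outer -6. So div: (3*(x^2)) - 2 = 1.
Step 2. [(3*(x^2)) - 2 = 1] 2 comes off first (add 2), so sub: 3*(x^2) = 3.
Step 3. [3*(x^2) = 3] divide by the outer 3, so div: x^2 = 1.
Step 4. [x^2 = 1] √ both sides: 1 ≥ 0 gives two branches. So sqrt: x = 1 or -1.

Answer: x ∈ {-1, 1}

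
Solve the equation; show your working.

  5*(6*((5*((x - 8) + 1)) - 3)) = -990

Step 1. [5*(6*((5*((x - 8) + 1)) - 3)) = -990] leading coefficient 5: divide by 5. So div: 6*((5*((x - 8) + 1)) - 3) = -198.
Step 2. [6*((5*((x - 8) + 1)) - 3) = -198] 6 out front; divide by 6, so div: (5*((x - 8) + 1)) - 3 = -33.
Step 3. [(5*((x - 8) + 1)) - 3 = -33] peel the -3: add 3 from each side ⇒ sub: 5*((x - 8) + 1) = -30.
Step 4. [5*((x - 8) + 1) = -30] LHS = 5·(…); ÷5 both sides. So div: (x - 8) + 1 = -6.
Step 5. [(x - 8) + 1 = -6] peel the +1: subtract 1 from each side, so sub: x - 8 = -7.
Step 6. [x - 8 = -7] peel the -8: add 8 from each side ⇒ sub: x = 1.

Answer: x ∈ {1}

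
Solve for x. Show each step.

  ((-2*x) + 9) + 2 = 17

Step 1. [((-2*x) + 9) + 2 = 17] 2 comes off first (subtract 2), so sub: (-2*x) + 9 = 15.
Step 2. [(-2*x) + 9 = 15] subtract 9: x sits inside (… + 9), so sub: -2*x = 6.
Step 3. [-2*x = 6] -2·(inner) — divide through by -2, so div: x = -3.

Answer: x ∈ {-3}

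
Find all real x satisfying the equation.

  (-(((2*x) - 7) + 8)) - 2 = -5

Step 1. [(-(((2*x) - 7) + 8)) - 2 = -5] 2 comes off first (add 2) ⇒ sub: -(((2*x) - 7) + 8) = -3.
Step 2. [-(((2*x) - 7) + 8) = -3] LHS negated; negate both sides ⇒ neg: ((2*x) - 7) + 8 = 3.
Step 3. [((2*x) - 7) + 8 = 3] 8 comes off first (subtract 8) ⇒ sub: (2*x) - 7 = -5.
Step 4. [(2*x) - 7 = -5] the outer -7 inverts by adding 7. So sub: 2*x = 2.
Step 5. [2*x = 2] 2·(inner) — divide through by 2. So div: x = 1.

Answer: x ∈ {1}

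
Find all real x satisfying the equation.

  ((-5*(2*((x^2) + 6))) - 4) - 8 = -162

Step 1. [((-5*(2*((x^2) + 6))) - 4) - 8 = -162] the outer -8 inverts by adding 8 ⇒ sub: (-5*(2*((x^2) + 6))) - 4 = -154.
Step 2. [(-5*(2*((x^2) + 6))) - 4 = -154] peel the -4: add 4 from each side, so sub: -5*(2*((x^2) + 6)) = -150.
Step 3. [-5*(2*((x^2) + 6)) = -150] leading coefficient -5: divide by -5. So div: 2*((x^2) + 6) = 30.
Step 4. [2*((x^2) + 6) = 30] divide by the outer 2, so div: (x^2) + 6 = 15.
Step 5. [(x^2) + 6 = 15] +6 is outermost — subtract 6 both sides, so sub: x^2 = 9.
Step 6. [x^2 = 9] LHS squared, RHS 9 ≥ 0: apply √ (±), so sqrt: x = 3 or -3.

Answer: x ∈ {-3, 3}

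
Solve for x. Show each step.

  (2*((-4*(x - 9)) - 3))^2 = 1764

Step 1. [(2*((-4*(x - 9)) - 3))^2 = 1764] √ both sides: 1764 ≥ 0 gives two branches. So sqrt: 2*((-4*(x - 9)) - 3) = 42 or -42.
Step 2. [2*((-4*(x - 9)) - 3) = 42 or -42] leading coefficient 2: divide by 2 ⇒ div: (-4*(x - 9)) - 3 = 21 or -21.
Step 3. [(-4*(x - 9)) - 3 = 21 or -21] 3 comes off first (add 3) ⇒ sub: -4*(x - 9) = 24 or -18.
Step 4. [-4*(x - 9) = 24 or -18] -4 out front; divide by -4. So div: x - 9 = -6 or 9/2.
Step 5. [x - 9 = -6 or 9/2] peel the -9: add 9 from each side ⇒ sub: x = 3 or 27/2.

Answer: x ∈ {3, 27/2}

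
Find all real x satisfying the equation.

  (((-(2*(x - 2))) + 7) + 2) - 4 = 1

Step 1. [(((-(2*(x - 2))) + 7) + 2) - 4 = 1] -4 is outermost — add 4 both sides. So sub: ((-(2*(x - 2))) + 7) + 2 = 5.
Step 2. [((-(2*(x - 2))) + 7) + 2 = 5] +2 is outermost — subtract 2 both sides ⇒ sub: (-(2*(x - 2))) + 7 = 3.
Step 3. [(-(2*(x - 2))) + 7 = 3] the outer +7 inverts by subtracting 7, so sub: -(2*(x - 2)) = -4.
Step 4. [-(2*(x - 2)) = -4] flip signs both sides. So neg: 2*(x - 2) = 4.
Step 5. [2*(x - 2) = 4] leading coefficient 2: divide by 2, so div: x - 2 = 2.
Step 6. [x - 2 = 2] -2 is outermost — add 2 both sides. So sub: x = 4.

Answer: x ∈ {4}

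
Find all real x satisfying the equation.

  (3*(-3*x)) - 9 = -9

Step 1. [(3*(-3*x)) - 9 = -9] 3 divides every term; factor it out, so factor: (-3*x) - 3 = -3.
Step 2. [(-3*x) - 3 = -3] -3 divides every term; factor it out, so factor: x + 1 = 1.
Step 3. [x + 1 = 1] 1 comes off first (subtract 1), so sub: x = 0.

Answer: x ∈ {0}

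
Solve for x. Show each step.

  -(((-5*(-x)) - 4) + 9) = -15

Step 1. [-(((-5*(-x)) - 4) + 9) = -15] flip signs both sides, so neg: ((-5*(-x)) - 4) + 9 = 15.
Step 2. [((-5*(-x)) - 4) + 9 = 15] 9 comes off first (subtract 9), so sub: (-5*(-x)) - 4 = 6.
Step 3. [(-5*(-x)) - 4 = 6] peel the -4: add 4 from each side ⇒ sub: -5*(-x) = 10.
Step 4. [-5*(-x) = 10] LHS = -5·(…); ÷-5 both sides. So div: -x = -2.
Step 5. [-x = -2] flip signs both sides. So neg: x = 2.

Answer: x ∈ {2}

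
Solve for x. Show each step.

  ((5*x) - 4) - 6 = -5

Step 1. [((5*x) - 4) - 6 = -5] add 6: x sits inside (… - 6) ⇒ sub: (5*x) - 4 = 1.
Step 2. [(5*x) - 4 = 1] peel the -4: add 4 from each side. So sub: 5*x = 5.
Step 3. [5*x = 5] divide by the outer 5 ⇒ div: x = 1.

Answer: x ∈ {1}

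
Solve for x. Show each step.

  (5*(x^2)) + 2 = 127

Step 1. [(5*(x^2)) + 2 = 127] peel the +2: subtract 2 from each side, so sub: 5*(x^2) = 125.
Step 2. [5*(x^2) = 125] 5·(inner) — divide through by 5, so div: x^2 = 25.
Step 3. [x^2 = 25] √ both sides: 25 ≥ 0 gives two branches, so sqrt: x = 5 or -5.

Answer: x ∈ {-5, 5}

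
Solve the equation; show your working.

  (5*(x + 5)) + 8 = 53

Step 1. [(5*(x + 5)) + 8 = 53] subtract 8: x sits inside (… + 8) ⇒ sub: 5*(x + 5) = 45.
Step 2. [5*(x + 5) = 45] 5·(inner) — divide through by 5, so div: x + 5 = 9.
Step 3. [x + 5 = 9] peel the +5: subtract 5 from each side. So sub: x = 4.

Answer: x ∈ {4}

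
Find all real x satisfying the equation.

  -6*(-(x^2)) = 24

Step 1. [-6*(-(x^2)) = 24] leading coefficient -6: divide by -6, so div: -(x^2) = -4.
Step 2. [-(x^2) = -4] LHS negated; negate both sides, so neg: x^2 = 4.
Step 3. [x^2 = 4] √ both sides: 4 ≥ 0 gives two branches ⇒ sqrt: x = 2 or -2.

Answer: x ∈ {-2, 2}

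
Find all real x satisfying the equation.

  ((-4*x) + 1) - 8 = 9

Step 1. [((-4*x) + 1) - 8 = 9] 8 comes off first (add 8), so sub: (-4*x) + 1 = 17.
Step 2. [(-4*x) + 1 = 17] subtract 1: x sits inside (… + 1) ⇒ sub: -4*x = 16.
Step 3. [-4*x = 16] leading coefficient -4: divide by -4 ⇒ div: x = -4.

Answer: x ∈ {-4}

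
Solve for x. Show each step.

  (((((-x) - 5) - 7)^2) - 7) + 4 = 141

Step 1. [(((((-x) - 5) - 7)^2) - 7) + 4 = 141] +4 is outermost — subtract 4 both sides, so sub: ((((-x) - 5) - 7)^2) - 7 = 137.
Step 2. [((((-x) - 5) - 7)^2) - 7 = 137] add 7: x sits inside (… - 7). So sub: (((-x) - 5) - 7)^2 = 144.
Step 3. [(((-x) - 5) - 7)^2 = 144] LHS squared, RHS 144 ≥ 0: apply √ (±). So sqrt: ((-x) - 5) - 7 = 12 or -12.
Step 4. [((-x) - 5) - 7 = 12 or -12] the outer -7 inverts by adding 7, so sub: (-x) - 5 = 19 or -5.
Step 5. [(-x) - 5 = 19 or -5] the outer -5 inverts by adding 5 ⇒ sub: -x = 24 or 0.
Step 6. [-x = 24 or 0] leading − — multiply by −1 ⇒ neg: x = -24 or 0.

Answer: x ∈ {-24, 0}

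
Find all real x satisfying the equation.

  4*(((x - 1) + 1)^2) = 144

Step 1. [4*(((x - 1) + 1)^2) = 144] 4·(inner) — divide through by 4, so div: ((x - 1) + 1)^2 = 36.
Step 2. [((x - 1) + 1)^2 = 36] √ both sides: 36 ≥ 0 gives two branches. So sqrt: (x - 1) + 1 = 6 or -6.
Step 3. [(x - 1) + 1 = 6 or -6] peel the +1: subtract 1 from each side, so sub: x - 1 = 5 or -7.
Step 4. [x - 1 = 5 or -7] the outer -1 inverts by adding 1, so sub: x = 6 or -6.

Answer: x ∈ {-6, 6}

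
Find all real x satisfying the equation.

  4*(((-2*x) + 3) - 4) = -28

Step 1. [4*(((-2*x) + 3) - 4) = -28] LHS = 4·(…); ÷4 both sides ⇒ div: ((-2*x) + 3) - 4 = -7.
Step 2. [((-2*x) + 3) - 4 = -7] 4 comes off first (add 4). So sub: (-2*x) + 3 = -3.
Step 3. [(-2*x) + 3 = -3] 3 comes off first (subtract 3), so sub: -2*x = -6.
Step 4. [-2*x = -6] -2 out front; divide by -2. So div: x = 3.

Answer: x ∈ {3}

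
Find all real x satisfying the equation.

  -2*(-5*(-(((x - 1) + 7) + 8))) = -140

Step 1. [-2*(-5*(-(((x - 1) + 7) + 8))) = -140] -2 out front; divide by -2, so div: -5*(-(((x - 1) + 7) + 8)) = 70.
Step 2. [-5*(-(((x - 1) + 7) + 8)) = 70] leading coefficient -5: divide by -5 ⇒ div: -(((x - 1) + 7) + 8) = -14.
Step 3. [-(((x - 1) + 7) + 8) = -14] LHS negated; negate both sides, so neg: ((x - 1) + 7) + 8 = 14.
Step 4. [((x - 1) + 7) + 8 = 14] 8 comes off first (subtract 8). So sub: (x - 1) + 7 = 6.
Step 5. [(x - 1) + 7 = 6] +7 is outermost — subtract 7 both sides, so sub: x - 1 = -1.
Step 6. [x - 1 = -1] the outer -1 inverts by adding 1. So sub: x = 0.

Answer: x ∈ {0}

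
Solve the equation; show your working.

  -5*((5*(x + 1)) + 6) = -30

Step 1. [-5*((5*(x + 1)) + 6) = -30] LHS = -5·(…); ÷-5 both sides ⇒ div: (5*(x + 1)) + 6 = 6.
Step 2. [(5*(x + 1)) + 6 = 6] the outer +6 inverts by subtracting 6 ⇒ sub: 5*(x + 1) = 0.
Step 3. [5*(x + 1) = 0] 5 out front; divide by 5, so div: x + 1 = 0.
Step 4. [x + 1 = 0] peel the +1: subtract 1 from each side. So sub: x = -1.

Answer: x ∈ {-1}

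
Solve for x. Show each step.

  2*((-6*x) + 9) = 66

Step 1. [2*((-6*x) + 9) = 66] divide by the outer 2. So div: (-6*x) + 9 = 33.
Step 2. [(-6*x) + 9 = 33] subtract 9: x sits inside (… + 9), so sub: -6*x = 24.
Step 3. [-6*x = 24] -6 out front; divide by -6, so div: x = -4.

Answer: x ∈ {-4}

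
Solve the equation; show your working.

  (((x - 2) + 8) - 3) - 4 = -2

Step 1. [(((x - 2) + 8) - 3) - 4 = -2] 4 comes off first (add 4). So sub: ((x - 2) + 8) - 3 = 2.
Step 2. [((x - 2) + 8) - 3 = 2] 3 comes off first (add 3), so sub: (x - 2) + 8 = 5.
Step 3. [(x - 2) + 8 = 5] the outer +8 inverts by subtracting 8, so sub: x - 2 = -3.
Step 4. [x - 2 = -3] the outer -2 inverts by adding 2, so sub: x = -1.

Answer: x ∈ {-1}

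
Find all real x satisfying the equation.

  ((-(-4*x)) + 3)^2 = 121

Step 1. [((-(-4*x)) + 3)^2 = 121] √ both sides: 121 ≥ 0 gives two branches ⇒ sqrt: (-(-4*x)) + 3 = 11 or -11.
Step 2. [(-(-4*x)) + 3 = 11 or -11] the outer +3 inverts by subtracting 3 ⇒ sub: -(-4*x) = 8 or -14.
Step 3. [-(-4*x) = 8 or -14] LHS negated; negate both sides, so neg: -4*x = -8 or 14.
Step 4. [-4*x = -8 or 14] -4·(inner) — divide through by -4 ⇒ div: x = 2 or -7/2.

Answer: x ∈ {-7/2, 2}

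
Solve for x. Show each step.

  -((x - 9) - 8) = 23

Step 1. [-((x - 9) - 8) = 23] LHS negated; negate both sides. So neg: (x - 9) - 8 = -23.
Step 2. [(x - 9) - 8 = -23] the outer -8 inverts by adding 8. So sub: x - 9 = -15.
Step 3. [x - 9 = -15] peel the -9: add 9 from each side. So sub: x = -6.

Answer: x ∈ {-6}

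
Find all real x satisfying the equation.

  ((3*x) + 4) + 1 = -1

Step 1. [((3*x) + 4) + 1 = -1] 1 comes off first (subtract 1). So sub: (3*x) + 4 = -2.
Step 2. [(3*x) + 4 = -2] +4 is outermost — subtract 4 both sides ⇒ sub: 3*x = -6.
Step 3. [3*x = -6] leading coefficient 3: divide by 3, so div: x = -2.

Answer: x ∈ {-2}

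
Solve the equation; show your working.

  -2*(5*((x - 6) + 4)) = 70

Step 1. [-2*(5*((x - 6) + 4)) = 70] -2 out front; divide by -2 ⇒ div: 5*((x - 6) + 4) = -35.
Step 2. [5*((x - 6) + 4) = -35] 5 out front; divide by 5 ⇒ div: (x - 6) + 4 = -7.
Step 3. [(x - 6) + 4 = -7] peel the +4: subtract 4 from each side ⇒ sub: x - 6 = -11.
Step 4. [x - 6 = -11] add 6: x sits inside (… - 6) ⇒ sub: x = -5.

Answer: x ∈ {-5}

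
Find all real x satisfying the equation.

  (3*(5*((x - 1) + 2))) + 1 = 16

Step 1. [(3*(5*((x - 1) + 2))) + 1 = 16] +1 is outermost — subtract 1 both sides. So sub: 3*(5*((x - 1) + 2)) = 15.
Step 2. [3*(5*((x - 1) + 2)) = 15] LHS = 3·(…); ÷3 both sides. So div: 5*((x - 1) + 2) = 5.
Step 3. [5*((x - 1) + 2) = 5] divide by the outer 5. So div: (x - 1) + 2 = 1.
Step 4. [(x - 1) + 2 = 1] peel the +2: subtract 2 from each side ⇒ sub: x - 1 = -1.
Step 5. [x - 1 = -1] the outer -1 inverts by adding 1 ⇒ sub: x = 0.

Answer: x ∈ {0}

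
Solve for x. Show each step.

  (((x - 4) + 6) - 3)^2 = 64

Step 1. [(((x - 4) + 6) - 3)^2 = 64] √ both sides: 64 ≥ 0 gives two branches. So sqrt: ((x - 4) + 6) - 3 = 8 or -8.
Step 2. [((x - 4) + 6) - 3 = 8 or -8] add 3: x sits inside (… - 3) ⇒ sub: (x - 4) + 6 = 11 or -5.
Step 3. [(x - 4) + 6 = 11 or -5] the outer +6 inverts by subtracting 6 ⇒ sub: x - 4 = 5 or -11.
Step 4. [x - 4 = 5 or -11] the outer -4 inverts by adding 4. So sub: x = 9 or -7.

Answer: x ∈ {-7, 9}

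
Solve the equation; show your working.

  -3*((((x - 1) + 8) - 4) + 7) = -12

Step 1. [-3*((((x - 1) + 8) - 4) + 7) = -12] -3·(inner) — divide through by -3. So div: (((x - 1) + 8) - 4) + 7 = 4.
Step 2. [(((x - 1) + 8) - 4) + 7 = 4] +7 is outermost — subtract 7 both sides. So sub: ((x - 1) + 8) - 4 = -3.
Step 3. [((x - 1) + 8) - 4 = -3] add 4: x sits inside (… - 4) ⇒ sub: (x - 1) + 8 = 1.
Step 4. [(x - 1) + 8 = 1] the outer +8 inverts by subtracting 8, so sub: x - 1 = -7.
Step 5. [x - 1 = -7] peel the -1: add 1 from each side, so sub: x = -6.

Answer: x ∈ {-6}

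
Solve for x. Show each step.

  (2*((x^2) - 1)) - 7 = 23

Step 1. [(2*((x^2) - 1)) - 7 = 23] peel the -7: add 7 from each side ⇒ sub: 2*((x^2) - 1) = 30.
Step 2. [2*((x^2) - 1) = 30] leading coefficient 2: divide by 2 ⇒ div: (x^2) - 1 = 15.
Step 3. [(x^2) - 1 = 15] 1 comes off first (add 1) ⇒ sub: x^2 = 16.
Step 4. [x^2 = 16] √ both sides: 16 ≥ 0 gives two branches ⇒ sqrt: x = 4 or -4.

Answer: x ∈ {-4, 4}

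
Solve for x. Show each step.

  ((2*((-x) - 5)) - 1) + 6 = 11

Step 1. [((2*((-x) - 5)) - 1) + 6 = 11] +6 is outermost — subtract 6 both sides ⇒ sub: (2*((-x) - 5)) - 1 = 5.
Step 2. [(2*((-x) - 5)) - 1 = 5] 1 comes off first (add 1). So sub: 2*((-x) - 5) = 6.
Step 3. [2*((-x) - 5) = 6] leading coefficient 2: divide by 2. So div: (-x) - 5 = 3.
Step 4. [(-x) - 5 = 3] -5 is outermost — add 5 both sides ⇒ sub: -x = 8.
Step 5. [-x = 8] leading − — multiply by −1. So neg: x = -8.

Answer: x ∈ {-8}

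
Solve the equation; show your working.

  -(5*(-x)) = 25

Step 1. [-(5*(-x)) = 25] LHS negated; negate both sides ⇒ neg: 5*(-x) = -25.
Step 2. [5*(-x) = -25] 5·(inner) — divide through by 5, so div: -x = -5.
Step 3. [-x = -5] LHS negated; negate both sides ⇒ neg: x = 5.

Answer: x ∈ {5}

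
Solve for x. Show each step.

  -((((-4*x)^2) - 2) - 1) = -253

Step 1. [-((((-4*x)^2) - 2) - 1) = -253] flip signs both sides. So neg: (((-4*x)^2) - 2) - 1 = 253.
Step 2. [(((-4*x)^2) - 2) - 1 = 253] peel the -1: add 1 from each side. So sub: ((-4*x)^2) - 2 = 254.
Step 3. [((-4*x)^2) - 2 = 254] 2 comes off first (add 2), so sub: (-4*x)^2 = 256.
Step 4. [(-4*x)^2 = 256] √ both sides: 256 ≥ 0 gives two branches ⇒ sqrt: -4*x = 16 or -16.
Step 5. [-4*x = 16 or -16] LHS = -4·(…); ÷-4 both sides. So div: x = -4 or 4.

Answer: x ∈ {-4, 4}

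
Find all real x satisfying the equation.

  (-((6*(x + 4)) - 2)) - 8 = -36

Step 1. [(-((6*(x + 4)) - 2)) - 8 = -36] 8 comes off first (add 8) ⇒ sub: -((6*(x + 4)) - 2) = -28.
Step 2. [-((6*(x + 4)) - 2) = -28] flip signs both sides ⇒ neg: (6*(x + 4)) - 2 = 28.
Step 3. [(6*(x + 4)) - 2 = 28] add 2: x sits inside (… - 2). So sub: 6*(x + 4) = 30.
Step 4. [6*(x + 4) = 30] divide by the outer 6 ⇒ div: x + 4 = 5.
Step 5. [x + 4 = 5] the outer +4 inverts by subtracting 4, so sub: x = 1.

Answer: x ∈ {1}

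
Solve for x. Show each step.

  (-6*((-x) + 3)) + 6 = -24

Step 1. [(-6*((-x) + 3)) + 6 = -24] -6 divides every term; factor it out ⇒ factor: ((-x) + 3) - 1 = 4.
Step 2. [((-x) + 3) - 1 = 4] 1 comes off first (add 1), so sub: (-x) + 3 = 5.
Step 3. [(-x) + 3 = 5] peel the +3: subtract 3 from each side. So sub: -x = 2.
Step 4. [-x = 2] LHS negated; negate both sides. So neg: x = -2.

Answer: x ∈ {-2}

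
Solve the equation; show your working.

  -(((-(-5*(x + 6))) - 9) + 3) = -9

Step 1. [-(((-(-5*(x + 6))) - 9) + 3) = -9] LHS negated; negate both sides. So neg: ((-(-5*(x + 6))) - 9) + 3 = 9.
Step 2. [((-(-5*(x + 6))) - 9) + 3 = 9] 3 comes off first (subtract 3) ⇒ sub: (-(-5*(x + 6))) - 9 = 6.
Step 3. [(-(-5*(x + 6))) - 9 = 6] peel the -9: add 9 from each side ⇒ sub: -(-5*(x + 6)) = 15.
Step 4. [-(-5*(x + 6)) = 15] LHS negated; negate both sides, so neg: -5*(x + 6) = -15.
Step 5. [-5*(x + 6) = -15] LHS = -5·(…); ÷-5 both sides ⇒ div: x + 6 = 3.
Step 6. [x + 6 = 3] 6 comes off first (subtract 6) ⇒ sub: x = -3.

Answer: x ∈ {-3}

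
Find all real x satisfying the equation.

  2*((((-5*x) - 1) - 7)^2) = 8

Step 1. [2*((((-5*x) - 1) - 7)^2) = 8] LHS = 2·(…); ÷2 both sides ⇒ div: (((-5*x) - 1) - 7)^2 = 4.
Step 2. [(((-5*x) - 1) - 7)^2 = 4] √ both sides: 4 ≥ 0 gives two branches. So sqrt: ((-5*x) - 1) - 7 = 2 or -2.
Step 3. [((-5*x) - 1) - 7 = 2 or -2] 7 comes off first (add 7), so sub: (-5*x) - 1 = 9 or 5.
Step 4. [(-5*x) - 1 = 9 or 5] peel the -1: add 1 from each side ⇒ sub: -5*x = 10 or 6.
Step 5. [-5*x = 10 or 6] -5 out front; divide by -5, so div: x = -2 or -6/5.

Answer: x ∈ {-2, -6/5}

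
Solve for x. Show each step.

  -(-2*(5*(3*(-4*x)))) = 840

Step 1. [-(-2*(5*(3*(-4*x)))) = 840] flip signs both sides ⇒ neg: -2*(5*(3*(-4*x))) = -840.
Step 2. [-2*(5*(3*(-4*x))) = -840] leading coefficient -2: divide by -2. So div: 5*(3*(-4*x)) = 420.
Step 3. [5*(3*(-4*x)) = 420] LHS = 5·(…); ÷5 both sides. So div: 3*(-4*x) = 84.
Step 4. [3*(-4*x) = 84] divide by the outer 3, so div: -4*x = 28.
Step 5. [-4*x = 28] divide by the outer -4. So div: x = -7.

Answer: x ∈ {-7}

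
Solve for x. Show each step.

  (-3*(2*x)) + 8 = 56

Step 1. [(-3*(2*x)) + 8 = 56] the outer +8 inverts by subtracting 8, so sub: -3*(2*x) = 48.
Step 2. [-3*(2*x) = 48] -3·(inner) — divide through by -3. So div: 2*x = -16.
Step 3. [2*x = -16] LHS = 2·(…); ÷2 both sides, so div: x = -8.

Answer: x ∈ {-8}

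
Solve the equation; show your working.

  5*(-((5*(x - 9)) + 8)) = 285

Step 1. [5*(-((5*(x - 9)) + 8)) = 285] divide by the outer 5 ⇒ div: -((5*(x - 9)) + 8) = 57.
Step 2. [-((5*(x - 9)) + 8) = 57] leading − — multiply by −1, so neg: (5*(x - 9)) + 8 = -57.
Step 3. [(5*(x - 9)) + 8 = -57] 8 comes off first (subtract 8), so sub: 5*(x - 9) = -65.
Step 4. [5*(x - 9) = -65] leading coefficient 5: divide by 5, so div: x - 9 = -13.
Step 5. [x - 9 = -13] 9 comes off first (add 9). So sub: x = -4.

Answer: x ∈ {-4}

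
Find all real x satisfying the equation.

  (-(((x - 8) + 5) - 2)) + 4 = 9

Step 1. [(-(((x - 8) + 5) - 2)) + 4 = 9] peel the +4: subtract 4 from each side, so sub: -(((x - 8) + 5) - 2) = 5.
Step 2. [-(((x - 8) + 5) - 2) = 5] leading − — multiply by −1. So neg: ((x - 8) + 5) - 2 = -5.
Step 3. [((x - 8) + 5) - 2 = -5] -2 is outermost — add 2 both sides. So sub: (x - 8) + 5 = -3.
Step 4. [(x - 8) + 5 = -3] peel the +5: subtract 5 from each side, so sub: x - 8 = -8.
Step 5. [x - 8 = -8] peel the -8: add 8 from each side. So sub: x = 0.

Answer: x ∈ {0}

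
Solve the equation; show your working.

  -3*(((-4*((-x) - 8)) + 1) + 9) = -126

Step 1. [-3*(((-4*((-x) - 8)) + 1) + 9) = -126] LHS = -3·(…); ÷-3 both sides. So div: ((-4*((-x) - 8)) + 1) + 9 = 42.
Step 2. [((-4*((-x) - 8)) + 1) + 9 = 42] 9 comes off first (subtract 9), so sub: (-4*((-x) - 8)) + 1 = 33.
Step 3. [(-4*((-x) - 8)) + 1 = 33] the outer +1 inverts by subtracting 1. So sub: -4*((-x) - 8) = 32.
Step 4. [-4*((-x) - 8) = 32] leading coefficient -4: divide by -4, so div: (-x) - 8 = -8.
Step 5. [(-x) - 8 = -8] the outer -8 inverts by adding 8, so sub: -x = 0.
Step 6. [-x = 0] leading − — multiply by −1 ⇒ neg: x = 0.

Answer: x ∈ {0}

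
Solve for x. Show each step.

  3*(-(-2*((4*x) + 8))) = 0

Step 1. [3*(-(-2*((4*x) + 8))) = 0] 3 out front; divide by 3. So div: -(-2*((4*x) + 8)) = 0.
Step 2. [-(-2*((4*x) + 8)) = 0] flip signs both sides. So neg: -2*((4*x) + 8) = 0.
Step 3. [-2*((4*x) + 8) = 0] leading coefficient -2: divide by -2 ⇒ div: (4*x) + 8 = 0.
Step 4. [(4*x) + 8 = 0] +8 is outermost — subtract 8 both sides. So sub: 4*x = -8.
Step 5. [4*x = -8] 4 out front; divide by 4 ⇒ div: x = -2.

Answer: x ∈ {-2}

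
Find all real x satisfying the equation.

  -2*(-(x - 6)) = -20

Step 1. [-2*(-(x - 6)) = -20] LHS = -2·(…); ÷-2 both sides. So div: -(x - 6) = 10.
Step 2. [-(x - 6) = 10] flip signs both sides ⇒ neg: x - 6 = -10.
Step 3. [x - 6 = -10] peel the -6: add 6 from each side ⇒ sub: x = -4.

Answer: x ∈ {-4}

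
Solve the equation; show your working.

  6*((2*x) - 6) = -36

Step 1. [6*((2*x) - 6) = -36] 6 out front; divide by 6, so div: (2*x) - 6 = -6.
Step 2. [(2*x) - 6 = -6] 2 divides every term; factor it out ⇒ factor: x - 3 = -3.
Step 3. [x - 3 = -3] peel the -3: add 3 from each side. So sub: x = 0.

Answer: x ∈ {0}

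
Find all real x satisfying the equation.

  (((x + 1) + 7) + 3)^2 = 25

Step 1. [(((x + 1) + 7) + 3)^2 = 25] 25 ≥ 0, LHS is (·)² — take ±√, so sqrt: ((x + 1) + 7) + 3 = 5 or -5.
Step 2. [((x + 1) + 7) + 3 = 5 or -5] +3 is outermost — subtract 3 both sides. So sub: (x + 1) + 7 = 2 or -8.
Step 3. [(x + 1) + 7 = 2 or -8] 7 comes off first (subtract 7). So sub: x + 1 = -5 or -15.
Step 4. [x + 1 = -5 or -15] subtract 1: x sits inside (… + 1) ⇒ sub: x = -6 or -16.

Answer: x ∈ {-16, -6}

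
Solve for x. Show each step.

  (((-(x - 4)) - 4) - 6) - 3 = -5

Step 1. [(((-(x - 4)) - 4) - 6) - 3 = -5] peel the -3: add 3 from each side ⇒ sub: ((-(x - 4)) - 4) - 6 = -2.
Step 2. [((-(x - 4)) - 4) - 6 = -2] -6 is outermost — add 6 both sides. So sub: (-(x - 4)) - 4 = 4.
Step 3. [(-(x - 4)) - 4 = 4] the outer -4 inverts by adding 4. So sub: -(x - 4) = 8.
Step 4. [-(x - 4) = 8] LHS negated; negate both sides, so neg: x - 4 = -8.
Step 5. [x - 4 = -8] add 4: x sits inside (… - 4) ⇒ sub: x = -4.

Answer: x ∈ {-4}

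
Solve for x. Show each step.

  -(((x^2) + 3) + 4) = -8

Step 1. [-(((x^2) + 3) + 4) = -8] leading − — multiply by −1 ⇒ neg: ((x^2) + 3) + 4 = 8.
Step 2. [((x^2) + 3) + 4 = 8] the outer +4 inverts by subtracting 4, so sub: (x^2) + 3 = 4.
Step 3. [(x^2) + 3 = 4] the outer +3 inverts by subtracting 3. So sub: x^2 = 1.
Step 4. [x^2 = 1] √ both sides: 1 ≥ 0 gives two branches ⇒ sqrt: x = 1 or -1.

Answer: x ∈ {-1, 1}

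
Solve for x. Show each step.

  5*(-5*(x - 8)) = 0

Step 1. [5*(-5*(x - 8)) = 0] divide by the outer 5. So div: -5*(x - 8) = 0.
Step 2. [-5*(x - 8) = 0] -5 out front; divide by -5. So div: x - 8 = 0.
Step 3. [x - 8 = 0] 8 comes off first (add 8) ⇒ sub: x = 8.

Answer: x ∈ {8}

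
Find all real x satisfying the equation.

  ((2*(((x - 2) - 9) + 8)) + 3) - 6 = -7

Step 1. [((2*(((x - 2) - 9) + 8)) + 3) - 6 = -7] peel the -6: add 6 from each side ⇒ sub: (2*(((x - 2) - 9) + 8)) + 3 = -1.
Step 2. [(2*(((x - 2) - 9) + 8)) + 3 = -1] subtract 3: x sits inside (… + 3) ⇒ sub: 2*(((x - 2) - 9) + 8) = -4.
Step 3. [2*(((x - 2) - 9) + 8) = -4] leading coefficient 2: divide by 2. So div: ((x - 2) - 9) + 8 = -2.
Step 4. [((x - 2) - 9) + 8 = -2] peel the +8: subtract 8 from each side. So sub: (x - 2) - 9 = -10.
Step 5. [(x - 2) - 9 = -10] -9 is outermost — add 9 both sides. So sub: x - 2 = -1.
Step 6. [x - 2 = -1] the outer -2 inverts by adding 2. So sub: x = 1.

Answer: x ∈ {1}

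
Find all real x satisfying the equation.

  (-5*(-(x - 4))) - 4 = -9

Step 1. [(-5*(-(x - 4))) - 4 = -9] -4 is outermost — add 4 both sides, so sub: -5*(-(x - 4)) = -5.
Step 2. [-5*(-(x - 4)) = -5] leading coefficient -5: divide by -5 ⇒ div: -(x - 4) = 1.
Step 3. [-(x - 4) = 1] flip signs both sides, so neg: x - 4 = -1.
Step 4. [x - 4 = -1] peel the -4: add 4 from each side, so sub: x = 3.

Answer: x ∈ {3}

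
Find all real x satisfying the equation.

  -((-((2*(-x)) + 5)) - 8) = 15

Step 1. [-((-((2*(-x)) + 5)) - 8) = 15] LHS negated; negate both sides. So neg: (-((2*(-x)) + 5)) - 8 = -15.
Step 2. [(-((2*(-x)) + 5)) - 8 = -15] -8 is outermost — add 8 both sides, so sub: -((2*(-x)) + 5) = -7.
Step 3. [-((2*(-x)) + 5) = -7] LHS negated; negate both sides, so neg: (2*(-x)) + 5 = 7.
Step 4. [(2*(-x)) + 5 = 7] +5 is outermost — subtract 5 both sides. So sub: 2*(-x) = 2.
Step 5. [2*(-x) = 2] leading coefficient 2: divide by 2. So div: -x = 1.
Step 6. [-x = 1] flip signs both sides ⇒ neg: x = -1.

Answer: x ∈ {-1}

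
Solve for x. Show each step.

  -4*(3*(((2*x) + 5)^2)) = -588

Step 1. [-4*(3*(((2*x) + 5)^2)) = -588] divide by the outer -4, so div: 3*(((2*x) + 5)^2) = 147.
Step 2. [3*(((2*x) + 5)^2) = 147] LHS = 3·(…); ÷3 both sides, so div: ((2*x) + 5)^2 = 49.
Step 3. [((2*x) + 5)^2 = 49] √ both sides: 49 ≥ 0 gives two branches. So sqrt: (2*x) + 5 = 7 or -7.
Step 4. [(2*x) + 5 = 7 or -7] +5 is outermost — subtract 5 both sides ⇒ sub: 2*x = 2 or -12.
Step 5. [2*x = 2 or -12] leading coefficient 2: divide by 2 ⇒ div: x = 1 or -6.

Answer: x ∈ {-6, 1}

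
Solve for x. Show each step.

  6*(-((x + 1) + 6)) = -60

Step 1. [6*(-((x + 1) + 6)) = -60] 6 out front; divide by 6, so div: -((x + 1) + 6) = -10.
Step 2. [-((x + 1) + 6) = -10] flip signs both sides, so neg: (x + 1) + 6 = 10.
Step 3. [(x + 1) + 6 = 10] 6 comes off first (subtract 6), so sub: x + 1 = 4.
Step 4. [x + 1 = 4] subtract 1: x sits inside (… + 1) ⇒ sub: x = 3.

Answer: x ∈ {3}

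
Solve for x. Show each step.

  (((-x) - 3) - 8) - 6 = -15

Step 1. [(((-x) - 3) - 8) - 6 = -15] 6 comes off first (add 6), so sub: ((-x) - 3) - 8 = -9.
Step 2. [((-x) - 3) - 8 = -9] add 8: x sits inside (… - 8), so sub: (-x) - 3 = -1.
Step 3. [(-x) - 3 = -1] add 3: x sits inside (… - 3). So sub: -x = 2.
Step 4. [-x = 2] LHS negated; negate both sides, so neg: x = -2.

Answer: x ∈ {-2}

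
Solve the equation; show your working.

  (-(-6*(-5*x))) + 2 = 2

Step 1. [(-(-6*(-5*x))) + 2 = 2] the outer +2 inverts by subtracting 2, so sub: -(-6*(-5*x)) = 0.
Step 2. [-(-6*(-5*x)) = 0] leading − — multiply by −1 ⇒ neg: -6*(-5*x) = 0.
Step 3. [-6*(-5*x) = 0] -6·(inner) — divide through by -6. So div: -5*x = 0.
Step 4. [-5*x = 0] leading coefficient -5: divide by -5, so div: x = 0.

Answer: x ∈ {0}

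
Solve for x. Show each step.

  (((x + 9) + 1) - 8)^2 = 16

Step 1. [(((x + 9) + 1) - 8)^2 = 16] √ both sides: 16 ≥ 0 gives two branches. So sqrt: ((x + 9) + 1) - 8 = 4 or -4.
Step 2. [((x + 9) + 1) - 8 = 4 or -4] add 8: x sits inside (… - 8) ⇒ sub: (x + 9) + 1 = 12 or 4.
Step 3. [(x + 9) + 1 = 12 or 4] 1 comes off first (subtract 1). So sub: x + 9 = 11 or 3.
Step 4. [x + 9 = 11 or 3] subtract 9: x sits inside (… + 9). So sub: x = 2 or -6.

Answer: x ∈ {-6, 2}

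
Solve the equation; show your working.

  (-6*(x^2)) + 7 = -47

Step 1. [(-6*(x^2)) + 7 = -47] the outer +7 inverts by subtracting 7 ⇒ sub: -6*(x^2) = -54.
Step 2. [-6*(x^2) = -54] leading coefficient -6: divide by -6, so div: x^2 = 9.
Step 3. [x^2 = 9] LHS squared, RHS 9 ≥ 0: apply √ (±) ⇒ sqrt: x = 3 or -3.

Answer: x ∈ {-3, 3}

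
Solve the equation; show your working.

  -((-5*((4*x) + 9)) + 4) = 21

Step 1. [-((-5*((4*x) + 9)) + 4) = 21] LHS negated; negate both sides. So neg: (-5*((4*x) + 9)) + 4 = -21.
Step 2. [(-5*((4*x) + 9)) + 4 = -21] +4 is outermost — subtract 4 both sides. So sub: -5*((4*x) + 9) = -25.
Step 3. [-5*((4*x) + 9) = -25] -5·(inner) — divide through by -5, so div: (4*x) + 9 = 5.
Step 4. [(4*x) + 9 = 5] 9 comes off first (subtract 9) ⇒ sub: 4*x = -4.
Step 5. [4*x = -4] LHS = 4·(…); ÷4 both sides, so div: x = -1.

Answer: x ∈ {-1}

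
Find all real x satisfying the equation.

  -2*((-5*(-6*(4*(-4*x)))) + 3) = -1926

Step 1. [-2*((-5*(-6*(4*(-4*x)))) + 3) = -1926] -2 out front; divide by -2 ⇒ div: (-5*(-6*(4*(-4*x)))) + 3 = 963.
Step 2. [(-5*(-6*(4*(-4*x)))) + 3 = 963] peel the +3: subtract 3 from each side. So sub: -5*(-6*(4*(-4*x))) = 960.
Step 3. [-5*(-6*(4*(-4*x))) = 960] divide by the outer -5, so div: -6*(4*(-4*x)) = -192.
Step 4. [-6*(4*(-4*x)) = -192] leading coefficient -6: divide by -6, so div: 4*(-4*x) = 32.
Step 5. [4*(-4*x) = 32] 4·(inner) — divide through by 4 ⇒ div: -4*x = 8.
Step 6. [-4*x = 8] -4 out front; divide by -4, so div: x = -2.

Answer: x ∈ {-2}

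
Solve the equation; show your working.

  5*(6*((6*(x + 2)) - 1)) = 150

Step 1. [5*(6*((6*(x + 2)) - 1)) = 150] 5·(inner) — divide through by 5 ⇒ div: 6*((6*(x + 2)) - 1) = 30.
Step 2. [6*((6*(x + 2)) - 1) = 30] 6·(inner) — divide through by 6 ⇒ div: (6*(x + 2)) - 1 = 5.
Step 3. [(6*(x + 2)) - 1 = 5] -1 is outermost — add 1 both sides, so sub: 6*(x + 2) = 6.
Step 4. [6*(x + 2) = 6] leading coefficient 6: divide by 6, so div: x + 2 = 1.
Step 5. [x + 2 = 1] +2 is outermost — subtract 2 both sides. So sub: x = -1.

Answer: x ∈ {-1}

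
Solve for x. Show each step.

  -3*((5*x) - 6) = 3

Step 1. [-3*((5*x) - 6) = 3] divide by the outer -3 ⇒ div: (5*x) - 6 = -1.
Step 2. [(5*x) - 6 = -1] 6 comes off first (add 6), so sub: 5*x = 5.
Step 3. [5*x = 5] divide by the outer 5 ⇒ div: x = 1.

Answer: x ∈ {1}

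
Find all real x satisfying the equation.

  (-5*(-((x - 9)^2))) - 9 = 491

Step 1. [(-5*(-((x - 9)^2))) - 9 = 491] 9 comes off first (add 9). So sub: -5*(-((x - 9)^2)) = 500.
Step 2. [-5*(-((x - 9)^2)) = 500] leading coefficient -5: divide by -5, so div: -((x - 9)^2) = -100.
Step 3. [-((x - 9)^2) = -100] leading − — multiply by −1. So neg: (x - 9)^2 = 100.
Step 4. [(x - 9)^2 = 100] LHS squared, RHS 100 ≥ 0: apply √ (±). So sqrt: x - 9 = 10 or -10.
Step 5. [x - 9 = 10 or -10] -9 is outermost — add 9 both sides. So sub: x = 19 or -1.

Answer: x ∈ {-1, 19}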